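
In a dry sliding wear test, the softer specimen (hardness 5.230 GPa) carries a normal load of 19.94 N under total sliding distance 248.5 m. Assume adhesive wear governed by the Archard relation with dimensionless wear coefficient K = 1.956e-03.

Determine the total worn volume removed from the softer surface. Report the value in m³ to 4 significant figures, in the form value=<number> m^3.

Intermediate values are printed rounded — the algebra maintains full float precision, and one last rounding, at four significant figures.
Convert: Hardness H = 5.230 GPa = 5.230e+09 Pa.
As SI base values: W = 19.94 N, H = 5.230e+09 Pa, K = 1.956e-03.
By Archard's law, V = K·W·L/H = 1.956e-03 · 19.94 · 248.5 / 5.230e+09 = 1.853e-09 m³.

value=1.853e-09 m^3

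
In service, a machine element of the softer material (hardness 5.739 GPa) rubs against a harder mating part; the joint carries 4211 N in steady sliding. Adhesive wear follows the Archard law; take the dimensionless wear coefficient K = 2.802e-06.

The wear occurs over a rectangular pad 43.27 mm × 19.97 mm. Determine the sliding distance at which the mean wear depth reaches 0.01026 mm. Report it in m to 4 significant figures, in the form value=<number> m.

value=4312 m

Intermediate values are printed rounded. All working math runs at full precision — rounded once at the end, at four significant figures.
Hardness H = 5.739 GPa = 5.739e+09 Pa.
Pad sides 43.27 mm × 19.97 mm = 0.04327 m × 0.01997 m. Contact area A = 0.04327 m × 0.01997 m = 8.641e-04 m².
Depth limit h_lim = 0.01026 mm = 1.026e-05 m.
In SI base units, W = 4211 N, H = 5.739e+09 Pa, K = 2.802e-06.
Volume at the limit: V_lim = h_lim·A = 1.026e-05 · 8.641e-04 = 8.866e-09 m³.
So the life L = V_lim·H/(K·W) = 8.866e-09 · 5.739e+09 / (2.802e-06 · 4211) = 4312 m.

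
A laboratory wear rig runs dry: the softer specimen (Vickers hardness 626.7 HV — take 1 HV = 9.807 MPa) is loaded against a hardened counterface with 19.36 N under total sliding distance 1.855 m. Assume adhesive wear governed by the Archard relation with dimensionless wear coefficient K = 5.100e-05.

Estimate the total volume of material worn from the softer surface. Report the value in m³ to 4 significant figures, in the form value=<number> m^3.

value=2.980e-13 m^3

The intermediates are shown rounded — every step runs at exact precision, and rounded once at the end: 4 significant digits.
Convert: Hardness H = 626.7 HV × 9.807 MPa/HV = 6146 MPa = 6.146e+09 Pa.
As SI base values: W = 19.36 N, H = 6.146e+09 Pa, K = 5.100e-05.
The Archard volume V = K·W·L/H = 5.100e-05 · 19.36 · 1.855 / 6.146e+09 = 2.980e-13 m³.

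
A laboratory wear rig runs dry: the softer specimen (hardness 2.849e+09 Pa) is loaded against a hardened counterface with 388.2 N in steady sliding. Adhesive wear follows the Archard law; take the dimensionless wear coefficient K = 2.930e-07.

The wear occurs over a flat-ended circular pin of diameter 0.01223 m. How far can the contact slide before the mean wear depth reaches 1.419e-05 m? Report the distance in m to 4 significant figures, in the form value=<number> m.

Quoted intermediates are rounded, and the algebra maintains full precision. Rounded once at the end to 4 significant digits.
Convert: Contact area A = π·d²/4 = π·(0.01223 m)²/4 = 1.175e-04 m².
SI base units throughout: W = 388.2 N, H = 2.849e+09 Pa, K = 2.930e-07.
Allowed volume V_lim = h_lim·A = 1.419e-05 · 1.175e-04 = 1.667e-09 m³.
Thus life L = V_lim·H/(K·W) = 1.667e-09 · 2.849e+09 / (2.930e-07 · 388.2) = 4.175e+04 m.

value=4.175e+04 m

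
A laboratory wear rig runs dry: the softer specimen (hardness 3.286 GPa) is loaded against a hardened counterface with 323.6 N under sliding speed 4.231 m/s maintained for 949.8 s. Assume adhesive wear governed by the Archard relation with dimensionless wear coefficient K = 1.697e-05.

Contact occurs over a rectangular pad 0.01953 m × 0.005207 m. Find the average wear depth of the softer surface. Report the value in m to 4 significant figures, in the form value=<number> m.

value=6.604e-05 m

Intermediates appear rounded — all arithmetic runs at full precision, and one last rounding to four significant figures.
Convert: Total distance L = v·t = 4.231 m/s × 949.8 s = 4019 m.
Convert: Hardness H = 3.286 GPa = 3.286e+09 Pa.
Convert: Contact area A = 0.01953 m × 0.005207 m = 1.017e-04 m².
Expressed in SI base units: W = 323.6 N, H = 3.286e+09 Pa, K = 1.697e-05.
The Archard volume V = K·W·L/H = 1.697e-05 · 323.6 · 4019 / 3.286e+09 = 6.716e-09 m³.
Depth of wear h = V/A = 6.716e-09 / 1.017e-04 = 6.604e-05 m.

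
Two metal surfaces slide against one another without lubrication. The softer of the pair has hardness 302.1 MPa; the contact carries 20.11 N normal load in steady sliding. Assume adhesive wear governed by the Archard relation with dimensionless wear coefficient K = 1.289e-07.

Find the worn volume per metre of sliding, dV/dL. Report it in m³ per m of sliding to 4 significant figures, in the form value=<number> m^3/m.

All arithmetic holds full float precision, and the intermediates are printed rounded, and rounded once at the end: four significant figures.
Convert: Hardness H = 302.1 MPa = 3.021e+08 Pa.
Expressed in SI base units: W = 20.11 N, H = 3.021e+08 Pa, K = 1.289e-07.
Sliding wear rate dV/dL = K·W/H (no L dependence): 1.289e-07 · 20.11 / 3.021e+08 = 8.581e-15 m³/m.

value=8.581e-15 m^3/m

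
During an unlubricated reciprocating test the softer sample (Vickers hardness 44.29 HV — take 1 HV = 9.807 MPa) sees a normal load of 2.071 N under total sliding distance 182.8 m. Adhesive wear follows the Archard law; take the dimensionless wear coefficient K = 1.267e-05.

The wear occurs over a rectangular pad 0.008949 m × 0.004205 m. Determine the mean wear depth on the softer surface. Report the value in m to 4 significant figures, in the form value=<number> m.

value=2.935e-07 m

All working math runs at full float precision, and the intermediates are printed rounded. Rounded just once to 4 significant digits.
Hardness H = 44.29 HV × 9.807 MPa/HV = 434.4 MPa = 4.344e+08 Pa.
Contact area A = 0.008949 m × 0.004205 m = 3.763e-05 m².
Working in SI base units: W = 2.071 N, H = 4.344e+08 Pa, K = 1.267e-05.
Archard relation: V = K·W·L/H = 1.267e-05 · 2.071 · 182.8 / 4.344e+08 = 1.104e-11 m³.
Wear depth h = V/A = 1.104e-11 / 3.763e-05 = 2.935e-07 m.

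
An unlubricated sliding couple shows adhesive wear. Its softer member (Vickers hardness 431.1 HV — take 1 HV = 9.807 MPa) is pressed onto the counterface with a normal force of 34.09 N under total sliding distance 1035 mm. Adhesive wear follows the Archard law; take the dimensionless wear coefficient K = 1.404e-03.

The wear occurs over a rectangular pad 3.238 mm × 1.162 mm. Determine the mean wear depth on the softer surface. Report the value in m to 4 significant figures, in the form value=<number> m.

value=3.114e-06 m

The intermediates are displayed rounded; all working math maintains exact precision. Rounded once at the end, at 4 significant figures.
Convert: The distance L = 1035 mm = 1.035 m.
Convert: Hardness H = 431.1 HV × 9.807 MPa/HV = 4228 MPa = 4.228e+09 Pa.
Convert: Pad sides 3.238 mm × 1.162 mm = 0.003238 m × 0.001162 m. Contact area A = 0.003238 m × 0.001162 m = 3.763e-06 m².
Restated in SI base units: W = 34.09 N, H = 4.228e+09 Pa, K = 1.404e-03.
Worn volume V = K·W·L/H = 1.404e-03 · 34.09 · 1.035 / 4.228e+09 = 1.172e-11 m³.
Depth h = V/A = 1.172e-11 / 3.763e-06 = 3.114e-06 m.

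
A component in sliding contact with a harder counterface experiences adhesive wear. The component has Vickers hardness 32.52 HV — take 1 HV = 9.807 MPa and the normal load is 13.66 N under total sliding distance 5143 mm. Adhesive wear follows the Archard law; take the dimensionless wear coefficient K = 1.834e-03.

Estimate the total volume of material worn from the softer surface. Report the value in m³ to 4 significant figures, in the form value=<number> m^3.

value=4.040e-10 m^3

Every step holds full precision — displayed values are rounded. Rounded just once: four significant digits.
Convert: Distance covered L = 5143 mm = 5.143 m.
Convert: Hardness H = 32.52 HV × 9.807 MPa/HV = 318.9 MPa = 3.189e+08 Pa.
Working in SI base units: W = 13.66 N, H = 3.189e+08 Pa, K = 1.834e-03.
Archard relation: V = K·W·L/H = 1.834e-03 · 13.66 · 5.143 / 3.189e+08 = 4.040e-10 m³.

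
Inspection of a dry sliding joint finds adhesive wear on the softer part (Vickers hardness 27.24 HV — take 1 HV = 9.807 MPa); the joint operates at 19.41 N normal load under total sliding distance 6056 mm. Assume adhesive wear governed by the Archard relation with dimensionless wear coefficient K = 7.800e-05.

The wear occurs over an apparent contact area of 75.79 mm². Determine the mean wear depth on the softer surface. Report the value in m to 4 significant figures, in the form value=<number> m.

value=4.528e-07 m

The computation carries exact precision; intermediates are printed rounded. Rounded just once, at four significant digits.
Total distance L = 6056 mm = 6.056 m.
Hardness H = 27.24 HV × 9.807 MPa/HV = 267.1 MPa = 2.671e+08 Pa.
Contact area A = 75.79 mm² = 7.579e-05 m².
In SI base units: W = 19.41 N, H = 2.671e+08 Pa, K = 7.800e-05.
The Archard volume V = K·W·L/H = 7.800e-05 · 19.41 · 6.056 / 2.671e+08 = 3.432e-11 m³.
Average depth h = V/A = 3.432e-11 / 7.579e-05 = 4.528e-07 m.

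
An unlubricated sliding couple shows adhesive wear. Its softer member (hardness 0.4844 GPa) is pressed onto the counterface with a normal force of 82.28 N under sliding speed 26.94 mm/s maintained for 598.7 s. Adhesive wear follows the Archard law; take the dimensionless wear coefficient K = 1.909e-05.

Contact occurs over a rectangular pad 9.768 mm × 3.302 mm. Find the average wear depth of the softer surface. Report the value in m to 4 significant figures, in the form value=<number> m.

value=1.622e-06 m

The intermediates are displayed rounded — all arithmetic runs at exact precision; rounded just once, at 4 significant digits.
Convert: Sliding speed v = 26.94 mm/s = 0.02694 m/s. The distance L = v·t = 0.02694 m/s × 598.7 s = 16.13 m.
Convert: Hardness H = 0.4844 GPa = 4.844e+08 Pa.
Convert: Pad sides 9.768 mm × 3.302 mm = 0.009768 m × 0.003302 m. Contact area A = 0.009768 m × 0.003302 m = 3.225e-05 m².
As SI base values: W = 82.28 N, H = 4.844e+08 Pa, K = 1.909e-05.
Wear volume V = K·W·L/H = 1.909e-05 · 82.28 · 16.13 / 4.844e+08 = 5.230e-11 m³.
Depth h = V/A = 5.230e-11 / 3.225e-05 = 1.622e-06 m.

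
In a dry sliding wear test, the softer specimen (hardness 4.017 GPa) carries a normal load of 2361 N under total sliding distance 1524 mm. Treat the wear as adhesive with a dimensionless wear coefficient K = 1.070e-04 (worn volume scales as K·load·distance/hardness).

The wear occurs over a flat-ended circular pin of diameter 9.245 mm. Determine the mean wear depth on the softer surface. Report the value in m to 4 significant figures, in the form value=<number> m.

Intermediate values are printed rounded — each operation carries full float precision, and a single final rounding to 4 significant digits.
Convert: Path length L = 1524 mm = 1.524 m.
Convert: Hardness H = 4.017 GPa = 4.017e+09 Pa.
Convert: Pin diameter d = 9.245 mm = 0.009245 m. Contact area A = π·d²/4 = π·(0.009245 m)²/4 = 6.713e-05 m².
SI base units throughout: W = 2361 N, H = 4.017e+09 Pa, K = 1.070e-04.
Archard relation: V = K·W·L/H = 1.070e-04 · 2361 · 1.524 / 4.017e+09 = 9.584e-11 m³.
Average depth h = V/A = 9.584e-11 / 6.713e-05 = 1.428e-06 m.

value=1.428e-06 m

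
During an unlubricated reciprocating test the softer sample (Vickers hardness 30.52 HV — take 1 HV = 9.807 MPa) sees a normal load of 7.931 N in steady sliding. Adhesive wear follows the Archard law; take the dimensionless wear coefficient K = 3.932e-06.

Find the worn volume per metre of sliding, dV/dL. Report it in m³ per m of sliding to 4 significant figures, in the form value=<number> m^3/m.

The computation carries full precision, and intermediate values are shown rounded. Rounded just once: four significant digits.
Convert: Hardness H = 30.52 HV × 9.807 MPa/HV = 299.3 MPa = 2.993e+08 Pa.
Restated in SI base units: W = 7.931 N, H = 2.993e+08 Pa, K = 3.932e-06.
Sliding wear rate dV/dL = K·W/H: 3.932e-06 · 7.931 / 2.993e+08 = 1.042e-13 m³/m.

value=1.042e-13 m^3/m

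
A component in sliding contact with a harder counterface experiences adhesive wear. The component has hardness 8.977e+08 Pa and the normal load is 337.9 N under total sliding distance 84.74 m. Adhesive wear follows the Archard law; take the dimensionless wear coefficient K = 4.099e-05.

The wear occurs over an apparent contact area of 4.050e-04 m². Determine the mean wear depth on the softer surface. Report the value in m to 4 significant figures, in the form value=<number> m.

value=3.228e-06 m

Each operation holds exact precision; intermediate values are displayed rounded, and a single final rounding: four significant figures.
Collected in SI base units: W = 337.9 N, H = 8.977e+08 Pa, K = 4.099e-05.
Volume removed: V = K·W·L/H = 4.099e-05 · 337.9 · 84.74 / 8.977e+08 = 1.307e-09 m³.
Depth of wear h = V/A = 1.307e-09 / 4.050e-04 = 3.228e-06 m.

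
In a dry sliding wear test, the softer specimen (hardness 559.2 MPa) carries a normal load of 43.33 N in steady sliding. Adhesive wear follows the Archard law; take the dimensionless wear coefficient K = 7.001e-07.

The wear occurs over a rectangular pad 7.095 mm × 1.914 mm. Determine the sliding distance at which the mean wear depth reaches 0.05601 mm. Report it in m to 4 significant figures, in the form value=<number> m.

value=1.402e+04 m

Printed values are rounded; all arithmetic holds exact precision — one last rounding: 4 significant digits.
Hardness H = 559.2 MPa = 5.592e+08 Pa.
Pad sides 7.095 mm × 1.914 mm = 0.007095 m × 0.001914 m. Contact area A = 0.007095 m × 0.001914 m = 1.358e-05 m².
Depth limit h_lim = 0.05601 mm = 5.601e-05 m.
In SI base units: W = 43.33 N, H = 5.592e+08 Pa, K = 7.001e-07.
Wearable volume V_lim = h_lim·A = 5.601e-05 · 1.358e-05 = 7.606e-10 m³.
So the life L = V_lim·H/(K·W) = 7.606e-10 · 5.592e+08 / (7.001e-07 · 43.33) = 1.402e+04 m.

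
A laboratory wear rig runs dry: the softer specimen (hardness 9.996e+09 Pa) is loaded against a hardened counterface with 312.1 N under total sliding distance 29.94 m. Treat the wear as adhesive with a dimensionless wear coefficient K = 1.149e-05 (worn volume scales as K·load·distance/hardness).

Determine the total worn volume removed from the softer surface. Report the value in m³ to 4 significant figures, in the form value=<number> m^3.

Intermediates appear rounded — all working math keeps full float precision; one final rounding: four significant figures.
Working in SI base units: W = 312.1 N, H = 9.996e+09 Pa, K = 1.149e-05.
Archard volume V = K·W·L/H = 1.149e-05 · 312.1 · 29.94 / 9.996e+09 = 1.074e-11 m³.

value=1.074e-11 m^3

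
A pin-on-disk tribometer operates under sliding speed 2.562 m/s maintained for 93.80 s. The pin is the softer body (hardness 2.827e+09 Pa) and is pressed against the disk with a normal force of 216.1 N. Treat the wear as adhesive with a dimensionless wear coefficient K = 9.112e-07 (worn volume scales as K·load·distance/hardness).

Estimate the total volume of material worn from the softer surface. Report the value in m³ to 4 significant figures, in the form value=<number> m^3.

value=1.674e-11 m^3

Each operation carries full float precision — displayed values are rounded — one last rounding to four significant digits.
Convert: Sliding distance L = v·t = 2.562 m/s × 93.80 s = 240.3 m.
In SI base units, W = 216.1 N, H = 2.827e+09 Pa, K = 9.112e-07.
Apply Archard: V = K·W·L/H = 9.112e-07 · 216.1 · 240.3 / 2.827e+09 = 1.674e-11 m³.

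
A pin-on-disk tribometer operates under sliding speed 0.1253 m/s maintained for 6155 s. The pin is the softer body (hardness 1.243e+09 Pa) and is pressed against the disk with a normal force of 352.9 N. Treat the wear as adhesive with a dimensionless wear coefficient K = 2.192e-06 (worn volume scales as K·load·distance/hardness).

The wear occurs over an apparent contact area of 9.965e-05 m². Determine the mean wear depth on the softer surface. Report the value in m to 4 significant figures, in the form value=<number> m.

value=4.816e-06 m

Each operation carries full float precision; the intermediates are displayed rounded. Rounded once at the end, at 4 significant figures.
Convert: Total distance L = v·t = 0.1253 m/s × 6155 s = 771.2 m.
Restated in SI base units: W = 352.9 N, H = 1.243e+09 Pa, K = 2.192e-06.
By Archard's law, V = K·W·L/H = 2.192e-06 · 352.9 · 771.2 / 1.243e+09 = 4.800e-10 m³.
Average depth h = V/A = 4.800e-10 / 9.965e-05 = 4.816e-06 m.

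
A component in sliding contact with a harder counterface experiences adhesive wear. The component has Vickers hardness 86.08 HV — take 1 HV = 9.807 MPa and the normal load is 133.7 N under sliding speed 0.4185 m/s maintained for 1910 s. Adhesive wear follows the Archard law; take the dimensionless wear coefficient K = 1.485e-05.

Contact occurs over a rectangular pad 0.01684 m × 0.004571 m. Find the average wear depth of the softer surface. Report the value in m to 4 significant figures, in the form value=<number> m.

value=2.442e-05 m

Displayed values are rounded, and all arithmetic carries full precision. Rounded once at the end, at four significant digits.
Convert: The distance L = v·t = 0.4185 m/s × 1910 s = 799.3 m.
Convert: Hardness H = 86.08 HV × 9.807 MPa/HV = 844.2 MPa = 8.442e+08 Pa.
Convert: Contact area A = 0.01684 m × 0.004571 m = 7.698e-05 m².
Expressed in SI base units: W = 133.7 N, H = 8.442e+08 Pa, K = 1.485e-05.
Apply Archard: V = K·W·L/H = 1.485e-05 · 133.7 · 799.3 / 8.442e+08 = 1.880e-09 m³.
Average depth h = V/A = 1.880e-09 / 7.698e-05 = 2.442e-05 m.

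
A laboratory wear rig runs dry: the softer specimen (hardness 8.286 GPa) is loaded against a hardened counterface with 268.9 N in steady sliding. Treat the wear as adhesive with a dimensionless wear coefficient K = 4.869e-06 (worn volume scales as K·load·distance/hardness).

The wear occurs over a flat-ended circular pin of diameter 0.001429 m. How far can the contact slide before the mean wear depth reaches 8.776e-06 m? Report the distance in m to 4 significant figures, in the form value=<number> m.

The algebra carries full precision — intermediate values are printed rounded, and one final rounding: four significant figures.
Hardness H = 8.286 GPa = 8.286e+09 Pa.
Contact area A = π·d²/4 = π·(0.001429 m)²/4 = 1.604e-06 m².
Restated in SI base units: W = 268.9 N, H = 8.286e+09 Pa, K = 4.869e-06.
At the depth limit, V_lim = h_lim·A = 8.776e-06 · 1.604e-06 = 1.408e-11 m³.
Sliding life L = V_lim·H/(K·W) = 1.408e-11 · 8.286e+09 / (4.869e-06 · 268.9) = 89.08 m.

value=89.08 m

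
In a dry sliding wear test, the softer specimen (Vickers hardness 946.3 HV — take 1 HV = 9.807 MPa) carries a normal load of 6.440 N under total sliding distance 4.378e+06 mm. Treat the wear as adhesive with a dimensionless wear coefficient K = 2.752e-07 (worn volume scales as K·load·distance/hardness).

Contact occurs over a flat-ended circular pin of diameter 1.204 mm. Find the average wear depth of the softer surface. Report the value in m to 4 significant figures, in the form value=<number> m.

value=7.343e-07 m

Printed values are rounded. All arithmetic maintains full precision — one final rounding: 4 significant figures.
Total distance L = 4.378e+06 mm = 4378 m.
Hardness H = 946.3 HV × 9.807 MPa/HV = 9280 MPa = 9.280e+09 Pa.
Pin diameter d = 1.204 mm = 0.001204 m. Contact area A = π·d²/4 = π·(0.001204 m)²/4 = 1.139e-06 m².
In SI base units: W = 6.440 N, H = 9.280e+09 Pa, K = 2.752e-07.
Archard relation: V = K·W·L/H = 2.752e-07 · 6.440 · 4378 / 9.280e+09 = 8.361e-13 m³.
Depth of wear h = V/A = 8.361e-13 / 1.139e-06 = 7.343e-07 m.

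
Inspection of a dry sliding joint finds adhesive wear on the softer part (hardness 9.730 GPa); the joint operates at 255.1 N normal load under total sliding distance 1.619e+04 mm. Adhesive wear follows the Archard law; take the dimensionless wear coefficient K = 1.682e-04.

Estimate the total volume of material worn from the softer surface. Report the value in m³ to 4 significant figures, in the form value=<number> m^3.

Intermediates are displayed rounded. The computation holds full precision. Rounded once at the end: four significant digits.
Convert: Distance covered L = 1.619e+04 mm = 16.19 m.
Convert: Hardness H = 9.730 GPa = 9.730e+09 Pa.
As SI base values: W = 255.1 N, H = 9.730e+09 Pa, K = 1.682e-04.
Apply Archard: V = K·W·L/H = 1.682e-04 · 255.1 · 16.19 / 9.730e+09 = 7.140e-11 m³.

value=7.140e-11 m^3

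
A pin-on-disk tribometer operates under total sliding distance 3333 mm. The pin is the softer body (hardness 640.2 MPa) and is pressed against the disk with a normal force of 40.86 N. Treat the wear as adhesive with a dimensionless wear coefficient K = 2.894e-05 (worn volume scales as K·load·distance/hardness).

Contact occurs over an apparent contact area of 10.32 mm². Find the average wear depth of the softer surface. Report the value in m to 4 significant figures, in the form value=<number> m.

value=5.965e-07 m

Each operation holds exact precision; intermediate values are shown rounded — rounded once at the end to 4 significant digits.
Convert: Sliding distance L = 3333 mm = 3.333 m.
Convert: Hardness H = 640.2 MPa = 6.402e+08 Pa.
Convert: Contact area A = 10.32 mm² = 1.032e-05 m².
Collected in SI base units: W = 40.86 N, H = 6.402e+08 Pa, K = 2.894e-05.
The Archard volume V = K·W·L/H = 2.894e-05 · 40.86 · 3.333 / 6.402e+08 = 6.156e-12 m³.
Depth of wear h = V/A = 6.156e-12 / 1.032e-05 = 5.965e-07 m.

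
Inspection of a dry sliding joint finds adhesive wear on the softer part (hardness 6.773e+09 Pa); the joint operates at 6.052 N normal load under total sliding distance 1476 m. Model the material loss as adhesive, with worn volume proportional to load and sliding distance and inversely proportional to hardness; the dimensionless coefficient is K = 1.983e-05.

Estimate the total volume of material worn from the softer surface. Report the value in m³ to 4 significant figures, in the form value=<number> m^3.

value=2.615e-11 m^3

All working math carries full precision — intermediates are displayed rounded. Rounded just once, at 4 significant figures.
In SI base units, W = 6.052 N, H = 6.773e+09 Pa, K = 1.983e-05.
Wear volume V = K·W·L/H = 1.983e-05 · 6.052 · 1476 / 6.773e+09 = 2.615e-11 m³.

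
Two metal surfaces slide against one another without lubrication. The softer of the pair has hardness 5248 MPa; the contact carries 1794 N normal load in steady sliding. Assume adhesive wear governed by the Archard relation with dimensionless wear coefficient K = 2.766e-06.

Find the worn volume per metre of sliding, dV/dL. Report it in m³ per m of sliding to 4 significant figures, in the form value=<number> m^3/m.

Intermediate values are shown rounded, and all arithmetic maintains exact precision. Rounded once at the end: four significant digits.
Hardness H = 5248 MPa = 5.248e+09 Pa.
In SI base units, W = 1794 N, H = 5.248e+09 Pa, K = 2.766e-06.
Rate of wear dV/dL = K·W/H (independent of L): 2.766e-06 · 1794 / 5.248e+09 = 9.455e-13 m³/m.

value=9.455e-13 m^3/m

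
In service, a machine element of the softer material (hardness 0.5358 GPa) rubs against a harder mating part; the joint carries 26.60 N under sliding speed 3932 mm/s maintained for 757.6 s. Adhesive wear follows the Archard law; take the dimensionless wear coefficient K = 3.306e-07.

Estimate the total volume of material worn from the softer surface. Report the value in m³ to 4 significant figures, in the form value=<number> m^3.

Quoted intermediates are rounded. Every step carries full float precision — a lone final rounding to four significant digits.
Convert: Sliding speed v = 3932 mm/s = 3.932 m/s. Sliding distance L = v·t = 3.932 m/s × 757.6 s = 2979 m.
Convert: Hardness H = 0.5358 GPa = 5.358e+08 Pa.
SI base units throughout: W = 26.60 N, H = 5.358e+08 Pa, K = 3.306e-07.
Archard relation: V = K·W·L/H = 3.306e-07 · 26.60 · 2979 / 5.358e+08 = 4.889e-11 m³.

value=4.889e-11 m^3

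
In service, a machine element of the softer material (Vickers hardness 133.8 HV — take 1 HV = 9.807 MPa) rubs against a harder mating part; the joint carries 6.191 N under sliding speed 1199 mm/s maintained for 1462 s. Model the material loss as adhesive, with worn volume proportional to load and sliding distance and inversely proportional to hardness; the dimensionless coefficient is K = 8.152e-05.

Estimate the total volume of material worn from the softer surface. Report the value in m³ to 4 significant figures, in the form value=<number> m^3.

value=6.742e-10 m^3

Displayed values are rounded, and the computation maintains full precision. Rounded just once to four significant figures.
Convert: Sliding speed v = 1199 mm/s = 1.199 m/s. Distance L = v·t = 1.199 m/s × 1462 s = 1753 m.
Convert: Hardness H = 133.8 HV × 9.807 MPa/HV = 1312 MPa = 1.312e+09 Pa.
Restated in SI base units: W = 6.191 N, H = 1.312e+09 Pa, K = 8.152e-05.
Archard volume V = K·W·L/H = 8.152e-05 · 6.191 · 1753 / 1.312e+09 = 6.742e-10 m³.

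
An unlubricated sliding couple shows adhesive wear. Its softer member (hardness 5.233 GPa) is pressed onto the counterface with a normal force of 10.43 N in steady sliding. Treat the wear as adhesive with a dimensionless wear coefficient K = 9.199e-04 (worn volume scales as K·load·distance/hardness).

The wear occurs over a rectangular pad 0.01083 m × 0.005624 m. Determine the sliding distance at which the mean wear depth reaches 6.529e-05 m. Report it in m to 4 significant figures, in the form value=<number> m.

The computation keeps full float precision — intermediate values are printed rounded — one final rounding: 4 significant digits.
Hardness H = 5.233 GPa = 5.233e+09 Pa.
Contact area A = 0.01083 m × 0.005624 m = 6.091e-05 m².
SI base units throughout: W = 10.43 N, H = 5.233e+09 Pa, K = 9.199e-04.
At the depth limit, V_lim = h_lim·A = 6.529e-05 · 6.091e-05 = 3.977e-09 m³.
Sliding life L = V_lim·H/(K·W) = 3.977e-09 · 5.233e+09 / (9.199e-04 · 10.43) = 2169 m.

value=2169 m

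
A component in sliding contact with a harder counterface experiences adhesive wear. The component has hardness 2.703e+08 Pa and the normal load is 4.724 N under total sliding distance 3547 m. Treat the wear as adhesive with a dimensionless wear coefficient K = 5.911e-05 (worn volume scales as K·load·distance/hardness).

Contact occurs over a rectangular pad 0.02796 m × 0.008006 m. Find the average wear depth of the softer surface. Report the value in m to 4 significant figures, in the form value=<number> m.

value=1.637e-05 m

The algebra maintains full float precision, and quoted intermediates are rounded; one final rounding to four significant digits.
Convert: Contact area A = 0.02796 m × 0.008006 m = 2.238e-04 m².
SI base units throughout: W = 4.724 N, H = 2.703e+08 Pa, K = 5.911e-05.
Volume removed: V = K·W·L/H = 5.911e-05 · 4.724 · 3547 / 2.703e+08 = 3.664e-09 m³.
Mean depth h = V/A = 3.664e-09 / 2.238e-04 = 1.637e-05 m.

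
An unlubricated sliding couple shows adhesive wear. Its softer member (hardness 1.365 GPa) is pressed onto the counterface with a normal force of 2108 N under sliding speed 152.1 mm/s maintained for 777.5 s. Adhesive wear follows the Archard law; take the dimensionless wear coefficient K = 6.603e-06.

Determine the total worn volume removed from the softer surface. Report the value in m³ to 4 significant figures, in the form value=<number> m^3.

value=1.206e-09 m^3

Every step carries exact precision. Intermediates are printed rounded — a lone final rounding to 4 significant digits.
Sliding speed v = 152.1 mm/s = 0.1521 m/s. The distance L = v·t = 0.1521 m/s × 777.5 s = 118.3 m.
Hardness H = 1.365 GPa = 1.365e+09 Pa.
In SI base units, W = 2108 N, H = 1.365e+09 Pa, K = 6.603e-06.
The Archard volume V = K·W·L/H = 6.603e-06 · 2108 · 118.3 / 1.365e+09 = 1.206e-09 m³.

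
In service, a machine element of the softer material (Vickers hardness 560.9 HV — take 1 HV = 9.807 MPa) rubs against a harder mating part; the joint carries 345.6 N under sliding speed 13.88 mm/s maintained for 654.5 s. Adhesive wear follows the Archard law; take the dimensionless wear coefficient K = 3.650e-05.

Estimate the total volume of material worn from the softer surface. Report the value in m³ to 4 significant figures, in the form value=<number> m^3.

value=2.083e-11 m^3

Intermediates are shown rounded — all working math maintains exact precision, and one last rounding: 4 significant digits.
Sliding speed v = 13.88 mm/s = 0.01388 m/s. Sliding distance L = v·t = 0.01388 m/s × 654.5 s = 9.084 m.
Hardness H = 560.9 HV × 9.807 MPa/HV = 5501 MPa = 5.501e+09 Pa.
As SI base values: W = 345.6 N, H = 5.501e+09 Pa, K = 3.650e-05.
Archard relation: V = K·W·L/H = 3.650e-05 · 345.6 · 9.084 / 5.501e+09 = 2.083e-11 m³.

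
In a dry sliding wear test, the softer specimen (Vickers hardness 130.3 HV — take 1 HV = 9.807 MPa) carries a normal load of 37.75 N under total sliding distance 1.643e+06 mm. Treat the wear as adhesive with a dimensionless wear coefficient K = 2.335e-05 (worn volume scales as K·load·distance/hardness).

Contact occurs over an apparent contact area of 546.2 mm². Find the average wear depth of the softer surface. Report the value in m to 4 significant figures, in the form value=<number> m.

value=2.075e-06 m

Intermediate values are printed rounded; each operation runs at full float precision; rounded just once, at 4 significant digits.
Convert: Sliding distance L = 1.643e+06 mm = 1643 m.
Convert: Hardness H = 130.3 HV × 9.807 MPa/HV = 1278 MPa = 1.278e+09 Pa.
Convert: Contact area A = 546.2 mm² = 5.462e-04 m².
Restated in SI base units: W = 37.75 N, H = 1.278e+09 Pa, K = 2.335e-05.
Archard relation: V = K·W·L/H = 2.335e-05 · 37.75 · 1643 / 1.278e+09 = 1.133e-09 m³.
Wear depth h = V/A = 1.133e-09 / 5.462e-04 = 2.075e-06 m.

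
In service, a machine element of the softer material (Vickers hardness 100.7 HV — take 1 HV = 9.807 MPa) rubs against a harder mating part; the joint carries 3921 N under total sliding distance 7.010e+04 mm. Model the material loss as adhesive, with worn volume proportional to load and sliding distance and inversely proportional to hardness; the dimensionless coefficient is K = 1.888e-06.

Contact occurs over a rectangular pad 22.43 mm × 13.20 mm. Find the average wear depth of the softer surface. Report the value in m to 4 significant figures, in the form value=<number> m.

value=1.775e-06 m

Displayed values are rounded, and all arithmetic maintains full precision, and one final rounding: four significant figures.
Distance L = 7.010e+04 mm = 70.10 m.
Hardness H = 100.7 HV × 9.807 MPa/HV = 987.6 MPa = 9.876e+08 Pa.
Pad sides 22.43 mm × 13.20 mm = 0.02243 m × 0.01320 m. Contact area A = 0.02243 m × 0.01320 m = 2.961e-04 m².
Working in SI base units: W = 3921 N, H = 9.876e+08 Pa, K = 1.888e-06.
Volume removed: V = K·W·L/H = 1.888e-06 · 3921 · 70.10 / 9.876e+08 = 5.255e-10 m³.
Average depth h = V/A = 5.255e-10 / 2.961e-04 = 1.775e-06 m.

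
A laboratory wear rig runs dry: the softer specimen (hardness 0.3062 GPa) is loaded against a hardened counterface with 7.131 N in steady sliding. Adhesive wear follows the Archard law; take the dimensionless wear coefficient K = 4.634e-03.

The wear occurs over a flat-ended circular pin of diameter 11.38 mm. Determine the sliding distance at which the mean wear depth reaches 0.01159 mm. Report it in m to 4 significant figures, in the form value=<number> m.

value=10.92 m

The intermediates are shown rounded, and every step holds exact precision — a single final rounding to 4 significant digits.
Hardness H = 0.3062 GPa = 3.062e+08 Pa.
Pin diameter d = 11.38 mm = 0.01138 m. Contact area A = π·d²/4 = π·(0.01138 m)²/4 = 1.017e-04 m².
Depth limit h_lim = 0.01159 mm = 1.159e-05 m.
Working in SI base units: W = 7.131 N, H = 3.062e+08 Pa, K = 4.634e-03.
Wearable volume V_lim = h_lim·A = 1.159e-05 · 1.017e-04 = 1.179e-09 m³.
Inverting, life L = V_lim·H/(K·W) = 1.179e-09 · 3.062e+08 / (4.634e-03 · 7.131) = 10.92 m.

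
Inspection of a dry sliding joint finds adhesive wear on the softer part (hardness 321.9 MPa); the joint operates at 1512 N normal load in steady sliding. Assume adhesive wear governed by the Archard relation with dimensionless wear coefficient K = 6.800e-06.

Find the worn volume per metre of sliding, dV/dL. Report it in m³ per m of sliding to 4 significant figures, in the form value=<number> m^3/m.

value=3.194e-11 m^3/m

The intermediates are displayed rounded, and each operation carries full precision. Rounded just once: four significant digits.
Hardness H = 321.9 MPa = 3.219e+08 Pa.
SI base units throughout: W = 1512 N, H = 3.219e+08 Pa, K = 6.800e-06.
Rate of wear dV/dL = K·W/H (independent of L): 6.800e-06 · 1512 / 3.219e+08 = 3.194e-11 m³/m.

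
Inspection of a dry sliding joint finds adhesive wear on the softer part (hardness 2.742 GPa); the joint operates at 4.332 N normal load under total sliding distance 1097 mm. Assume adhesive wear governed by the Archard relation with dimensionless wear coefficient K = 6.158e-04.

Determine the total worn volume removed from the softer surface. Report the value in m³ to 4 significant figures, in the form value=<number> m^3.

value=1.067e-12 m^3

All working math maintains full float precision. Shown intermediates are rounded; one last rounding, at 4 significant digits.
The distance L = 1097 mm = 1.097 m.
Hardness H = 2.742 GPa = 2.742e+09 Pa.
Working in SI base units: W = 4.332 N, H = 2.742e+09 Pa, K = 6.158e-04.
Archard volume V = K·W·L/H = 6.158e-04 · 4.332 · 1.097 / 2.742e+09 = 1.067e-12 m³.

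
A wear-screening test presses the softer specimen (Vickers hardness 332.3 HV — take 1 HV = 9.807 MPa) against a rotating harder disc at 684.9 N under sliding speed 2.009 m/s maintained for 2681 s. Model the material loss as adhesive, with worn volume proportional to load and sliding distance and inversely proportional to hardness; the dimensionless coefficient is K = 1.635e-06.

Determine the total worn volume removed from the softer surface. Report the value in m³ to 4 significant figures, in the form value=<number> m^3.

Every step runs at full float precision, and shown intermediates are rounded — a lone final rounding: 4 significant digits.
Distance covered L = v·t = 2.009 m/s × 2681 s = 5386 m.
Hardness H = 332.3 HV × 9.807 MPa/HV = 3259 MPa = 3.259e+09 Pa.
SI base units throughout: W = 684.9 N, H = 3.259e+09 Pa, K = 1.635e-06.
Archard volume V = K·W·L/H = 1.635e-06 · 684.9 · 5386 / 3.259e+09 = 1.851e-09 m³.

value=1.851e-09 m^3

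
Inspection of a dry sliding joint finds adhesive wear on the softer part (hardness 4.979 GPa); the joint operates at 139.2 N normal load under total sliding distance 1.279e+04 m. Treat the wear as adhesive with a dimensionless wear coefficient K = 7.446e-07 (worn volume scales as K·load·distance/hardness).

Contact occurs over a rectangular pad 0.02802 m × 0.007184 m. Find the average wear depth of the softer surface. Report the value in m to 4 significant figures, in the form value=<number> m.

The algebra runs at exact precision, and intermediates are displayed rounded. Rounded once at the end to 4 significant digits.
Hardness H = 4.979 GPa = 4.979e+09 Pa.
Contact area A = 0.02802 m × 0.007184 m = 2.013e-04 m².
SI base units throughout: W = 139.2 N, H = 4.979e+09 Pa, K = 7.446e-07.
Volume removed: V = K·W·L/H = 7.446e-07 · 139.2 · 1.279e+04 / 4.979e+09 = 2.663e-10 m³.
Mean wear depth h = V/A = 2.663e-10 / 2.013e-04 = 1.323e-06 m.

value=1.323e-06 m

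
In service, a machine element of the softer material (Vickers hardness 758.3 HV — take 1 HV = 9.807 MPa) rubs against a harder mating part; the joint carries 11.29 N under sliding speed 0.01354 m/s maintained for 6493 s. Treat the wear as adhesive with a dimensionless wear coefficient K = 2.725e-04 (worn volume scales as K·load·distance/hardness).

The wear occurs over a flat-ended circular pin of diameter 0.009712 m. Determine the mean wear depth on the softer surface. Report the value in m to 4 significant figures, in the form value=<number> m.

Every step maintains full float precision, and the intermediates are shown rounded, and one final rounding: four significant digits.
Path length L = v·t = 0.01354 m/s × 6493 s = 87.92 m.
Hardness H = 758.3 HV × 9.807 MPa/HV = 7437 MPa = 7.437e+09 Pa.
Contact area A = π·d²/4 = π·(0.009712 m)²/4 = 7.408e-05 m².
As SI base values: W = 11.29 N, H = 7.437e+09 Pa, K = 2.725e-04.
By Archard's law, V = K·W·L/H = 2.725e-04 · 11.29 · 87.92 / 7.437e+09 = 3.637e-11 m³.
Average depth h = V/A = 3.637e-11 / 7.408e-05 = 4.910e-07 m.

value=4.910e-07 m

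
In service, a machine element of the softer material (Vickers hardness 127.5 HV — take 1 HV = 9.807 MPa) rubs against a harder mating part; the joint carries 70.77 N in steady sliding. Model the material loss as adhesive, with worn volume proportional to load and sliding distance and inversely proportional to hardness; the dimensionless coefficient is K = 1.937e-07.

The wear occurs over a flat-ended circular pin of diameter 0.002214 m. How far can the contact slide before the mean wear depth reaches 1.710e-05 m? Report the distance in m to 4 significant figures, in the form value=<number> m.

Each operation keeps full float precision. Quoted intermediates are rounded, and a lone final rounding: four significant figures.
Hardness H = 127.5 HV × 9.807 MPa/HV = 1250 MPa = 1.250e+09 Pa.
Contact area A = π·d²/4 = π·(0.002214 m)²/4 = 3.850e-06 m².
In SI base units, W = 70.77 N, H = 1.250e+09 Pa, K = 1.937e-07.
At the depth limit, V_lim = h_lim·A = 1.710e-05 · 3.850e-06 = 6.583e-11 m³.
Life L = V_lim·H/(K·W) = 6.583e-11 · 1.250e+09 / (1.937e-07 · 70.77) = 6005 m.

value=6005 m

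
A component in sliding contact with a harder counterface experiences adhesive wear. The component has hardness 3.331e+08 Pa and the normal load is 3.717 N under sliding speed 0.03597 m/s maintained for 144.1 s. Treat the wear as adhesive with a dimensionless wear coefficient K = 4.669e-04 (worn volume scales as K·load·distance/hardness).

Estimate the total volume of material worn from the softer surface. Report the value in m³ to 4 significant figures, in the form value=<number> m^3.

value=2.701e-11 m^3

Intermediates are shown rounded. The algebra maintains exact precision; rounded just once: four significant figures.
Convert: Distance covered L = v·t = 0.03597 m/s × 144.1 s = 5.183 m.
In SI base units: W = 3.717 N, H = 3.331e+08 Pa, K = 4.669e-04.
Wear volume V = K·W·L/H = 4.669e-04 · 3.717 · 5.183 / 3.331e+08 = 2.701e-11 m³.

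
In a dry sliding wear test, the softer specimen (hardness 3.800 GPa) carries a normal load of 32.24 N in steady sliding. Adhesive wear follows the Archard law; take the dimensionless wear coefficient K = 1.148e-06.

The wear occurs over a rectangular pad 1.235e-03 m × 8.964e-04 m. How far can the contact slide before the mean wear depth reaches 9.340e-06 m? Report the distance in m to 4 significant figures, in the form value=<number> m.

value=1062 m

The algebra maintains exact precision, and intermediates appear rounded. Rounded just once: 4 significant figures.
Convert: Hardness H = 3.800 GPa = 3.800e+09 Pa.
Convert: Contact area A = 1.235e-03 m × 8.964e-04 m = 1.107e-06 m².
As SI base values: W = 32.24 N, H = 3.800e+09 Pa, K = 1.148e-06.
Wearable volume V_lim = h_lim·A = 9.340e-06 · 1.107e-06 = 1.034e-11 m³.
So the life L = V_lim·H/(K·W) = 1.034e-11 · 3.800e+09 / (1.148e-06 · 32.24) = 1062 m.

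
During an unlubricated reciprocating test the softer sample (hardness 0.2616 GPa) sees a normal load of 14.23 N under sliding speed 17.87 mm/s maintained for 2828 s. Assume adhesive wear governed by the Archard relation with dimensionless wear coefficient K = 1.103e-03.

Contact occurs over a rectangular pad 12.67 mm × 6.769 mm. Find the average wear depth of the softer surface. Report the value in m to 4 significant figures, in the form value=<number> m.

value=3.535e-05 m

The intermediates are printed rounded — all arithmetic carries full float precision, and a lone final rounding to 4 significant figures.
Sliding speed v = 17.87 mm/s = 0.01787 m/s. Distance covered L = v·t = 0.01787 m/s × 2828 s = 50.54 m.
Hardness H = 0.2616 GPa = 2.616e+08 Pa.
Pad sides 12.67 mm × 6.769 mm = 0.01267 m × 0.006769 m. Contact area A = 0.01267 m × 0.006769 m = 8.576e-05 m².
In SI base units, W = 14.23 N, H = 2.616e+08 Pa, K = 1.103e-03.
Archard volume V = K·W·L/H = 1.103e-03 · 14.23 · 50.54 / 2.616e+08 = 3.032e-09 m³.
Wear depth h = V/A = 3.032e-09 / 8.576e-05 = 3.535e-05 m.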